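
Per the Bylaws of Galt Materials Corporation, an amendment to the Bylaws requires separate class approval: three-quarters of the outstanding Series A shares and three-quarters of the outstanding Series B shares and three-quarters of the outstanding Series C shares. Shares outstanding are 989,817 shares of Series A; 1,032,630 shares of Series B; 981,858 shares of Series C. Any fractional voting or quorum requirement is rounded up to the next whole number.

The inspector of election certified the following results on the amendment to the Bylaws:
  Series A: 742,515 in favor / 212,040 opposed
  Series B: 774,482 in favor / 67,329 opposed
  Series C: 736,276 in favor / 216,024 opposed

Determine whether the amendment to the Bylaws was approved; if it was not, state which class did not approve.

Series A: 3/4 of 989817 = 742362.75, rounded up to 742363; 742,363 required, 742,515 in favor — approved.
Series B: 3/4 of 1032630 = 774472.50, rounded up to 774473; 774,473 required, 774,482 in favor — approved.
Series C: 3/4 of 981858 = 736393.50, rounded up to 736394; 736,394 required, 736,276 in favor — not approved.

Not approved — the Series C shares did not give the required vote.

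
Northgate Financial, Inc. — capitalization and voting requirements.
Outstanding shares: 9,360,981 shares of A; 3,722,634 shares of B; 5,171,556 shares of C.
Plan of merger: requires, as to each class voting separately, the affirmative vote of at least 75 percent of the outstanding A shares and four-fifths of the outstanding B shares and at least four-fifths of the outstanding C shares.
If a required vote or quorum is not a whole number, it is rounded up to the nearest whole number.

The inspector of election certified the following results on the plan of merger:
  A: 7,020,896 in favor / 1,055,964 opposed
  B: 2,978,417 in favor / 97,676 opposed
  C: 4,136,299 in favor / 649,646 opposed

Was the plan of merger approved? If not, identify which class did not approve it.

Not approved — the C shares did not give the required vote.

A: 3/4 of 9360981 = 7020735.75, rounded up to 7020736; 7,020,736 required, 7,020,896 in favor — approved.
B: 4/5 of 3722634 = 2978107.20, rounded up to 2978108; 2,978,108 required, 2,978,417 in favor — approved.
C: 4/5 of 5171556 = 4137244.80, rounded up to 4137245; 4,137,245 required, 4,136,299 in favor — not approved.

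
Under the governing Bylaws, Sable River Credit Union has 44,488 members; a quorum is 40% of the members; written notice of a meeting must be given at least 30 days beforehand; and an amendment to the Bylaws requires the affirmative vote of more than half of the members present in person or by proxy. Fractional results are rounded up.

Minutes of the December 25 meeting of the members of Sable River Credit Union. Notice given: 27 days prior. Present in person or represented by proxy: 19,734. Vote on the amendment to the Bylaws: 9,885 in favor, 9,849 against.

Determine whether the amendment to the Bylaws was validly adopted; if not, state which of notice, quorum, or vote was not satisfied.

Invalid — notice requirement not satisfied.

Notice: 27 days given; 30 required. Not satisfied.
Quorum: 40% of 44,488 = 17,795.20, rounded up to 17,796; 19,734 present. Satisfied.
Vote: requires a majority of those present (19,734); a majority of 19734 is 9868, so 9,868 needed; 9,885 in favor. Satisfied.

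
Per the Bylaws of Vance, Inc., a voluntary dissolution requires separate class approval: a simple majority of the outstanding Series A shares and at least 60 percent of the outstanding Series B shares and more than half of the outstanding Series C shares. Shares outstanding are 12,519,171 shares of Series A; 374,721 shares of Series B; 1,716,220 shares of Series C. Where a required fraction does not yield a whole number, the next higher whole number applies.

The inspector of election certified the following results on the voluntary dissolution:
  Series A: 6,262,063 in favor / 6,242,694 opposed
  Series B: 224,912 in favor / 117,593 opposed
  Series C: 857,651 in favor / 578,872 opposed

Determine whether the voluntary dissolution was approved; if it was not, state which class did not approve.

Series A: a majority of 12519171 is 6259586; 6,259,586 required, 6,262,063 in favor — approved.
Series B: 3/5 of 374721 = 224832.60, rounded up to 224833; 224,833 required, 224,912 in favor — approved.
Series C: a majority of 1716220 is 858111; 858,111 required, 857,651 in favor — not approved.

Not approved — the Series C shares did not give the required vote.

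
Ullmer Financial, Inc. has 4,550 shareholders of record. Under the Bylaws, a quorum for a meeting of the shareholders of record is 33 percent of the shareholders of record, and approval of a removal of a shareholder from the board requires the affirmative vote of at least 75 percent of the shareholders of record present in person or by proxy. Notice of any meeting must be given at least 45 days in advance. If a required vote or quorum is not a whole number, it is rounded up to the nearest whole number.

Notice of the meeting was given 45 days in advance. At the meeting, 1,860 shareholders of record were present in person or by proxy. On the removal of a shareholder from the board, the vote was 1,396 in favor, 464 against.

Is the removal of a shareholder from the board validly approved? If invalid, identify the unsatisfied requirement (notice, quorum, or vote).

Notice: 45 days given; 45 required. Satisfied.
Quorum: 33% of 4,550 = 1,501.50, rounded up to 1,502; 1,860 present. Satisfied.
Vote: requires three-fourths of those present (1,860); 3/4 of 1860 = 1395, so 1,395 needed; 1,396 in favor. Satisfied.

Valid — all requirements satisfied.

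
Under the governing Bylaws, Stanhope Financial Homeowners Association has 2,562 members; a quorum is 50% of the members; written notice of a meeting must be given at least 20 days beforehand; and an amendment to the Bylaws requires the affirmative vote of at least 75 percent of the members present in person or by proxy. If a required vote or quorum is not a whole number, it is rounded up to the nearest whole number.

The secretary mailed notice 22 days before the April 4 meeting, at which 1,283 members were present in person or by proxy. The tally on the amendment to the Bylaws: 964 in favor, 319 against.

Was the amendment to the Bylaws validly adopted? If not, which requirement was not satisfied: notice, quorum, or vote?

Notice: 22 days given; 20 required. Satisfied.
Quorum: 50% of 2,562 = 1,281; 1,283 present. Satisfied.
Vote: requires three-fourths of those present (1,283); 3/4 of 1283 = 962.25, rounded up to 963, so 963 needed; 964 in favor. Satisfied.

Valid — all requirements satisfied.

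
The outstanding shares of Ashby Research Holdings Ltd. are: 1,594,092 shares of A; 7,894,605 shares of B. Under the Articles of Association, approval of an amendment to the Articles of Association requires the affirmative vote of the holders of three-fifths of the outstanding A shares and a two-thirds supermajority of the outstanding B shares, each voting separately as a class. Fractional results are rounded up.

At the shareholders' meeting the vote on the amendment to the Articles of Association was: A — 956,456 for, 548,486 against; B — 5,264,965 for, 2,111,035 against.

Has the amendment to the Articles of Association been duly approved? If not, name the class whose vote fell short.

Approved — every class gave the required vote.

A: 3/5 of 1594092 = 956455.20, rounded up to 956456; 956,456 required, 956,456 in favor — approved.
B: 2/3 of 7894605 = 5263070; 5,263,070 required, 5,264,965 in favor — approved.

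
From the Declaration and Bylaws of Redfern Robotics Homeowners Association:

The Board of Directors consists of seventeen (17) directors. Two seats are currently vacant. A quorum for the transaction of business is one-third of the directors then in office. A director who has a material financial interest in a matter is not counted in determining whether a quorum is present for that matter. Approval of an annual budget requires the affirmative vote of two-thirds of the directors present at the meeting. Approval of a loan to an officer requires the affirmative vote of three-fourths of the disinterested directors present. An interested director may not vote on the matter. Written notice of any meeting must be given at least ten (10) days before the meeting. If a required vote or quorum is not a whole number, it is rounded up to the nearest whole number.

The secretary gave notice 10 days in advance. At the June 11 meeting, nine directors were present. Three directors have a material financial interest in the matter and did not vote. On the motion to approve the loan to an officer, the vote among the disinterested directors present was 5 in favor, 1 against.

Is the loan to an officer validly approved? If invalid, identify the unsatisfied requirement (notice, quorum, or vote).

Notice: 10 days given; 10 required (10 ≥ 10). Satisfied.
Quorum: 9 present, but the 3 interested directors do not count, leaving 6. Quorum is 5. Satisfied.
Vote: the loan to an officer requires three-fourths of the disinterested directors present (9 − 3 = 6). 3/4 of 6 = 4.50, rounded up to 5, so 5 affirmative votes are needed; 5 voted in favor. Satisfied.

Valid — all requirements satisfied.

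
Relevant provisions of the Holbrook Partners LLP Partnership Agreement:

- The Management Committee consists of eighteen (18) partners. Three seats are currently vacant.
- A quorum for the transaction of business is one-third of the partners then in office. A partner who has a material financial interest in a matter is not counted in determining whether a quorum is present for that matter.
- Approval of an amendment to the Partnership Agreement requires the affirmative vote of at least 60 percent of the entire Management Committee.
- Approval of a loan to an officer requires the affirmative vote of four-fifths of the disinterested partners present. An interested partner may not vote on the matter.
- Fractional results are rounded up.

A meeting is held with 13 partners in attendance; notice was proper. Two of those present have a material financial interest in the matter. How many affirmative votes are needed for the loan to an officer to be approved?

The loan to an officer requires four-fifths of the disinterested partners present (13 − 2 = 11).
4/5 of 11 = 8.80, rounded up to 9.

9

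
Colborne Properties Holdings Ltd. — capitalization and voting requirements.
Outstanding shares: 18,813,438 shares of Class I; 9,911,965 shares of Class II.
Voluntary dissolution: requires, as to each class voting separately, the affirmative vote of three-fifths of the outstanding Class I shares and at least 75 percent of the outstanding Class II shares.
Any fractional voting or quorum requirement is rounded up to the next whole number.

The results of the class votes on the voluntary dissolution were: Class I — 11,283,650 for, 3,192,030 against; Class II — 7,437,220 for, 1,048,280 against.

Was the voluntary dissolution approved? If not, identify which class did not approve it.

Class I: 3/5 of 18813438 = 11288062.80, rounded up to 11288063; 11,288,063 required, 11,283,650 in favor — not approved.
Class II: 3/4 of 9911965 = 7433973.75, rounded up to 7433974; 7,433,974 required, 7,437,220 in favor — approved.

Not approved — the Class I shares did not give the required vote.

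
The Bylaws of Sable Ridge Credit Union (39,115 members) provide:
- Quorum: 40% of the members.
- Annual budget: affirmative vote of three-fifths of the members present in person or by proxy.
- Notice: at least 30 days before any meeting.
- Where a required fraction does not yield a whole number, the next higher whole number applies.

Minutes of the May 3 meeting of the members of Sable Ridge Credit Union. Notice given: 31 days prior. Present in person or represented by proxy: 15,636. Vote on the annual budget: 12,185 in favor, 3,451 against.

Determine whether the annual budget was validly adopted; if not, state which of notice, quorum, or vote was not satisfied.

Notice: 31 days given; 30 required. Satisfied.
Quorum: 40% of 39,115 = 15,646; 15,636 present. Not satisfied.
Vote: requires three-fifths of those present (15,636); 3/5 of 15636 = 9381.60, rounded up to 9382, so 9,382 needed; 12,185 in favor. Satisfied.

Invalid — quorum requirement not satisfied.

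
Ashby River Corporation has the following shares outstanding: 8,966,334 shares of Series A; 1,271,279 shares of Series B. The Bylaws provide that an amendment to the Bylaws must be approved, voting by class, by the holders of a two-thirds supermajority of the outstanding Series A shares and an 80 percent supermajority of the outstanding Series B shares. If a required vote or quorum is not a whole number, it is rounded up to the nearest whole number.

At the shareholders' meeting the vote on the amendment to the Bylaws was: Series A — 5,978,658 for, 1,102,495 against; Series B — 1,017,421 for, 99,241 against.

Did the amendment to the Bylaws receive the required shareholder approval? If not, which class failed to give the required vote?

Approved — every class gave the required vote.

Series A: 2/3 of 8966334 = 5977556; 5,977,556 required, 5,978,658 in favor — approved.
Series B: 4/5 of 1271279 = 1017023.20, rounded up to 1017024; 1,017,024 required, 1,017,421 in favor — approved.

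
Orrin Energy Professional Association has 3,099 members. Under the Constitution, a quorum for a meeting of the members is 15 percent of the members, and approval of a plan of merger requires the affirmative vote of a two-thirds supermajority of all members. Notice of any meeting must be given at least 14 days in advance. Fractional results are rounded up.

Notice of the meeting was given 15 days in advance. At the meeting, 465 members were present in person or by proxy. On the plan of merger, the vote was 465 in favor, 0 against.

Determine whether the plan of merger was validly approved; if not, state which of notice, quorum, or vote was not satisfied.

Notice: 15 days given; 14 required. Satisfied.
Quorum: 15% of 3,099 = 464.85, rounded up to 465; 465 present. Satisfied.
Vote: requires two-thirds of all members (3,099); 2/3 of 3099 = 2066, so 2,066 needed; 465 in favor. Not satisfied.

Invalid — vote requirement not satisfied.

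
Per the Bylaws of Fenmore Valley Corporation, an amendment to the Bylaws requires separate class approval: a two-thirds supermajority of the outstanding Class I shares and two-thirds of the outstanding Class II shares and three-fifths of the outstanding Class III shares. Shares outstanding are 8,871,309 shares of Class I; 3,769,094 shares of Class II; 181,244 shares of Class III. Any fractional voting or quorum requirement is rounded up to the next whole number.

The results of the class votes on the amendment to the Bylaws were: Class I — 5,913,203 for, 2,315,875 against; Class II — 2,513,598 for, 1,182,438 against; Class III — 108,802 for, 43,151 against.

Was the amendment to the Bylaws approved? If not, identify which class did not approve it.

Class I: 2/3 of 8871309 = 5914206; 5,914,206 required, 5,913,203 in favor — not approved.
Class II: 2/3 of 3769094 = 2512729.33, rounded up to 2512730; 2,512,730 required, 2,513,598 in favor — approved.
Class III: 3/5 of 181244 = 108746.40, rounded up to 108747; 108,747 required, 108,802 in favor — approved.

Not approved — the Class I shares did not give the required vote.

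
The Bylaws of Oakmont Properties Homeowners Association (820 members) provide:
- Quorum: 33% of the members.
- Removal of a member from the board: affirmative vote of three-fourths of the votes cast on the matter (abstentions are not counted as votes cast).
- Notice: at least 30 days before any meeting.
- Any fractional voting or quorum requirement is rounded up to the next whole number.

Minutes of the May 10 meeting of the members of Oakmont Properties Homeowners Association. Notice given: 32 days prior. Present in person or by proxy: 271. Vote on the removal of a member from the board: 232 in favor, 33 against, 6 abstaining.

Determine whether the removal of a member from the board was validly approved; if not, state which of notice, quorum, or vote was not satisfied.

Valid — all requirements satisfied.

Notice: 32 days given; 30 required. Satisfied.
Quorum: 33% of 820 = 270.60, rounded up to 271; 271 present. Satisfied.
Vote: requires three-fourths of the votes cast (271 − 6 abstaining = 265); 3/4 of 265 = 198.75, rounded up to 199, so 199 needed; 232 in favor. Satisfied.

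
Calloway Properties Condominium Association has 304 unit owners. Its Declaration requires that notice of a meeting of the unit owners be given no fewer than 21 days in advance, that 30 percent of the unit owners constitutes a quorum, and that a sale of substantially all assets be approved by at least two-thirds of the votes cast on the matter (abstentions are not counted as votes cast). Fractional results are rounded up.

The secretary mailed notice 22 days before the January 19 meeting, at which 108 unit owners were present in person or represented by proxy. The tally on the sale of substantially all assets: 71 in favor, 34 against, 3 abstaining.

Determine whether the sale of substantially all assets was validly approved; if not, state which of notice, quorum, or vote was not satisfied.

Valid — all requirements satisfied.

Notice: 22 days given; 21 required. Satisfied.
Quorum: 30% of 304 = 91.20, rounded up to 92; 108 present. Satisfied.
Vote: requires two-thirds of the votes cast (108 − 3 abstaining = 105); 2/3 of 105 = 70, so 70 needed; 71 in favor. Satisfied.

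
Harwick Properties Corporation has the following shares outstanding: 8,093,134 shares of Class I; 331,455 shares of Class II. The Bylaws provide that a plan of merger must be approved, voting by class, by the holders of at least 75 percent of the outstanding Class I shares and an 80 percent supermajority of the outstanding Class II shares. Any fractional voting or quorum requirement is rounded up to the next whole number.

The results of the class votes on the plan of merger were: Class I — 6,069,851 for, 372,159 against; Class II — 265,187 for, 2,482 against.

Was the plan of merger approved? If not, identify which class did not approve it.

Class I: 3/4 of 8093134 = 6069850.50, rounded up to 6069851; 6,069,851 required, 6,069,851 in favor — approved.
Class II: 4/5 of 331455 = 265164; 265,164 required, 265,187 in favor — approved.

Approved — every class gave the required vote.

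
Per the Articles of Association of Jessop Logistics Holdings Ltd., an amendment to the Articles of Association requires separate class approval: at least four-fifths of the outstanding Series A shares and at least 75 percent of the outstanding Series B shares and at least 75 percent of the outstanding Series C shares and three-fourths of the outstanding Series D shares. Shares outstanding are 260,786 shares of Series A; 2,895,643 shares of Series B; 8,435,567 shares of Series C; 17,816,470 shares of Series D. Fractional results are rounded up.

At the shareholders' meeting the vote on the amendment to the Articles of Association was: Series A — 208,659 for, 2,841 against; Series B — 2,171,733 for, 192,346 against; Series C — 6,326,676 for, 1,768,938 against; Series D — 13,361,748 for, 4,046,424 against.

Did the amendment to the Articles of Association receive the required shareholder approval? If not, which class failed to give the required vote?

Not approved — the Series D shares did not give the required vote.

Series A: 4/5 of 260786 = 208628.80, rounded up to 208629; 208,629 required, 208,659 in favor — approved.
Series B: 3/4 of 2895643 = 2171732.25, rounded up to 2171733; 2,171,733 required, 2,171,733 in favor — approved.
Series C: 3/4 of 8435567 = 6326675.25, rounded up to 6326676; 6,326,676 required, 6,326,676 in favor — approved.
Series D: 3/4 of 17816470 = 13362352.50, rounded up to 13362353; 13,362,353 required, 13,361,748 in favor — not approved.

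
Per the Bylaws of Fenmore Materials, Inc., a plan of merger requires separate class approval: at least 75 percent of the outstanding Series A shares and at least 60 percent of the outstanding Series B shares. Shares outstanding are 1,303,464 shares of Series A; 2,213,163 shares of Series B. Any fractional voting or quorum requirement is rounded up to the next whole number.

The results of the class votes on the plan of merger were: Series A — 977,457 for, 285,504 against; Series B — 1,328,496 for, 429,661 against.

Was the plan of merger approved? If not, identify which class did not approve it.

Not approved — the Series A shares did not give the required vote.

Series A: 3/4 of 1303464 = 977598; 977,598 required, 977,457 in favor — not approved.
Series B: 3/5 of 2213163 = 1327897.80, rounded up to 1327898; 1,327,898 required, 1,328,496 in favor — approved.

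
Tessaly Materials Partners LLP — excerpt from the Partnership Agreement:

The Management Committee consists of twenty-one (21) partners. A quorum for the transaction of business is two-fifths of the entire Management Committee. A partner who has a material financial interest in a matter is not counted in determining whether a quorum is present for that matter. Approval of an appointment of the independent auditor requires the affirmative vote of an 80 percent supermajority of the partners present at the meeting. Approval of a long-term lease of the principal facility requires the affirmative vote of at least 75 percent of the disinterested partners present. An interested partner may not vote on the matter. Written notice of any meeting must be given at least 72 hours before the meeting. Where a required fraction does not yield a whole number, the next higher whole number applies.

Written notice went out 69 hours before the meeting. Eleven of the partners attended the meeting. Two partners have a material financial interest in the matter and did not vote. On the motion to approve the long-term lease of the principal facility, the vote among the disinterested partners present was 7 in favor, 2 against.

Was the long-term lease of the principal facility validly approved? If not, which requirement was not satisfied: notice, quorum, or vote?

Invalid — notice requirement not satisfied.

Notice: 69 hours given; 72 required (69 < 72). Not satisfied.
Quorum: 11 present, but the 2 interested partners do not count, leaving 9. Quorum is 9. Satisfied.
Vote: the long-term lease of the principal facility requires three-fourths of the disinterested partners present (11 − 2 = 9). 3/4 of 9 = 6.75, rounded up to 7, so 7 affirmative votes are needed; 7 voted in favor. Satisfied.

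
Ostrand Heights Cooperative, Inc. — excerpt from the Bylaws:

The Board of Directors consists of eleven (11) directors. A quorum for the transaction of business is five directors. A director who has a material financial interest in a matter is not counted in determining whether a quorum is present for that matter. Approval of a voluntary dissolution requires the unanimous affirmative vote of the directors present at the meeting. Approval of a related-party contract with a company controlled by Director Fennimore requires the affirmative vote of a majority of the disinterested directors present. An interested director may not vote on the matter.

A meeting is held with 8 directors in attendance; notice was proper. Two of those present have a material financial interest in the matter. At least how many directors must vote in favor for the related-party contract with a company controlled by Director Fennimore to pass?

4

The related-party contract with a company controlled by Director Fennimore requires a majority of the disinterested directors present (8 − 2 = 6).
A majority of 6 is 4.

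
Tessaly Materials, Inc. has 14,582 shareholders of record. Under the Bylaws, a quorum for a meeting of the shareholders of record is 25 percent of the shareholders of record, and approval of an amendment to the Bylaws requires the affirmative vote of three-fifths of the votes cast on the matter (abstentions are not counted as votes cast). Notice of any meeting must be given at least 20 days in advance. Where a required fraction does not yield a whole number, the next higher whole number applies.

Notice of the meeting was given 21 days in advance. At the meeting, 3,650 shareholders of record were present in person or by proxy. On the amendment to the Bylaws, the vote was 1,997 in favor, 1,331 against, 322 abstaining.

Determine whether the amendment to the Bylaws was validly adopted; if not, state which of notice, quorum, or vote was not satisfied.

Notice: 21 days given; 20 required. Satisfied.
Quorum: 25% of 14,582 = 3,645.50, rounded up to 3,646; 3,650 present. Satisfied.
Vote: requires three-fifths of the votes cast (3,650 − 322 abstaining = 3,328); 3/5 of 3328 = 1996.80, rounded up to 1997, so 1,997 needed; 1,997 in favor. Satisfied.

Valid — all requirements satisfied.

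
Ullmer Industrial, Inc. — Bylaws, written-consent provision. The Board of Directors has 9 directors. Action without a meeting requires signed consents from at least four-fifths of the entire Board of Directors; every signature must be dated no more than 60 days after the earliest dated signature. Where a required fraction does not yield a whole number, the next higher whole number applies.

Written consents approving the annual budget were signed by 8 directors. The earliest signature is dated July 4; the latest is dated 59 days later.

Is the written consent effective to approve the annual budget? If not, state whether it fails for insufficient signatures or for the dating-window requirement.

Signatures required: at least four-fifths of 9 — 4/5 of 9 = 7.20, rounded up to 8, so 8 needed; 8 signed. Sufficient.
Dating window: the latest signature is 59 days after the earliest; the limit is 60 days. Within the window.

Effective — both the signature and dating-window requirements are satisfied.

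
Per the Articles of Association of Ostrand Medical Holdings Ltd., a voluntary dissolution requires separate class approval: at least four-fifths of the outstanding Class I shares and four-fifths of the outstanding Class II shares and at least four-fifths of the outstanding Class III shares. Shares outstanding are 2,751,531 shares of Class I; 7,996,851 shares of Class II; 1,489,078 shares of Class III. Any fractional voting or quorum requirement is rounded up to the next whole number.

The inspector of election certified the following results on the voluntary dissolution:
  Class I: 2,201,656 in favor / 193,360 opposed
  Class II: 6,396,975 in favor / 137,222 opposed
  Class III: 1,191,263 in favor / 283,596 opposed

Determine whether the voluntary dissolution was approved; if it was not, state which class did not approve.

Class I: 4/5 of 2751531 = 2201224.80, rounded up to 2201225; 2,201,225 required, 2,201,656 in favor — approved.
Class II: 4/5 of 7996851 = 6397480.80, rounded up to 6397481; 6,397,481 required, 6,396,975 in favor — not approved.
Class III: 4/5 of 1489078 = 1191262.40, rounded up to 1191263; 1,191,263 required, 1,191,263 in favor — approved.

Not approved — the Class II shares did not give the required vote.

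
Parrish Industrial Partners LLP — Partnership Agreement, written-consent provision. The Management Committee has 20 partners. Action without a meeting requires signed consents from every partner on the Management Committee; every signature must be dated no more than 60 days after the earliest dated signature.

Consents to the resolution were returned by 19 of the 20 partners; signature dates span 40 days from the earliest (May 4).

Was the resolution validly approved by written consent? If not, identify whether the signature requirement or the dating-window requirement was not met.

Not effective — insufficient signatures.

Signatures required: all of 20 — unanimous means all 20, so 20 needed; 19 signed. Insufficient.
Dating window: the latest signature is 40 days after the earliest; the limit is 60 days. Within the window.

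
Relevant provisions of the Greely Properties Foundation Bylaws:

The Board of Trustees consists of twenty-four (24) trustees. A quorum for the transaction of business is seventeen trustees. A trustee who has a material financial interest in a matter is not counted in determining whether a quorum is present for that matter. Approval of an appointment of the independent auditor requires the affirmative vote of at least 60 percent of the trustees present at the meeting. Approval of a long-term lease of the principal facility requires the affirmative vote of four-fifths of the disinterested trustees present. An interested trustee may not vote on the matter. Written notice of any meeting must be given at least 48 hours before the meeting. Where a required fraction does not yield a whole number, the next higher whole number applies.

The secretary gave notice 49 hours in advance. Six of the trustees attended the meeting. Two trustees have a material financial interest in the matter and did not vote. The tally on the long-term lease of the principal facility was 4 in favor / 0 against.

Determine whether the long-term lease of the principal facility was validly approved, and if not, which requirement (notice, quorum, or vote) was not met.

Notice: 49 hours given; 48 required (49 ≥ 48). Satisfied.
Quorum: 6 present, but the 2 interested trustees do not count, leaving 4. Quorum is 17. Not satisfied.
Vote: the long-term lease of the principal facility requires four-fifths of the disinterested trustees present (6 − 2 = 4). 4/5 of 4 = 3.20, rounded up to 4, so 4 affirmative votes are needed; 4 voted in favor. Satisfied. (Moot — without a quorum no business can be validly transacted.)

Invalid — quorum requirement not satisfied.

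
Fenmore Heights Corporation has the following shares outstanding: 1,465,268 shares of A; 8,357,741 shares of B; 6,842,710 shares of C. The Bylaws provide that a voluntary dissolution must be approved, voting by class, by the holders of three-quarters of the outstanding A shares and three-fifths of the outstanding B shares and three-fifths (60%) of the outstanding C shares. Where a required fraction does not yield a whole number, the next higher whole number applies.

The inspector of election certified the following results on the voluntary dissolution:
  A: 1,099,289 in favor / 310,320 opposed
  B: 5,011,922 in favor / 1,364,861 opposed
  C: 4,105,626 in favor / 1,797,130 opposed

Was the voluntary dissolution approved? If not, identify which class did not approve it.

Not approved — the B shares did not give the required vote.

A: 3/4 of 1465268 = 1098951; 1,098,951 required, 1,099,289 in favor — approved.
B: 3/5 of 8357741 = 5014644.60, rounded up to 5014645; 5,014,645 required, 5,011,922 in favor — not approved.
C: 3/5 of 6842710 = 4105626; 4,105,626 required, 4,105,626 in favor — approved.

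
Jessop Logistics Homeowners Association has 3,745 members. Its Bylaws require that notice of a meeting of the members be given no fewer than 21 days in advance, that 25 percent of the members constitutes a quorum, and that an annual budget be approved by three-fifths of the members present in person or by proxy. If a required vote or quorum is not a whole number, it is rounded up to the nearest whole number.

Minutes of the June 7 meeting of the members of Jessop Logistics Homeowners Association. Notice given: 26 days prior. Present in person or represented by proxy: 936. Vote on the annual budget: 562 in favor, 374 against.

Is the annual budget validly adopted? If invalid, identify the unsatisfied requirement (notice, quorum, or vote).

Notice: 26 days given; 21 required. Satisfied.
Quorum: 25% of 3,745 = 936.25, rounded up to 937; 936 present. Not satisfied.
Vote: requires three-fifths of those present (936); 3/5 of 936 = 561.60, rounded up to 562, so 562 needed; 562 in favor. Satisfied.

Invalid — quorum requirement not satisfied.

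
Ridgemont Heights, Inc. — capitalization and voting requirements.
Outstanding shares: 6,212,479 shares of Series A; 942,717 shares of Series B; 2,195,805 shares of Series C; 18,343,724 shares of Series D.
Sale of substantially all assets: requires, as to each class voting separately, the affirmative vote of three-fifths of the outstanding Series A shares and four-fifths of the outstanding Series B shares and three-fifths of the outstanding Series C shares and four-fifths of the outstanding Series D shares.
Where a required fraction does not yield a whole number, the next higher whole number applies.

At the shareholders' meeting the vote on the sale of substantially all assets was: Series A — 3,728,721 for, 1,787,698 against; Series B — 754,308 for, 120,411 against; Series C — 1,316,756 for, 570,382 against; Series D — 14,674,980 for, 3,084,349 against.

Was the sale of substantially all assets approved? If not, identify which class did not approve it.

Not approved — the Series C shares did not give the required vote.

Series A: 3/5 of 6212479 = 3727487.40, rounded up to 3727488; 3,727,488 required, 3,728,721 in favor — approved.
Series B: 4/5 of 942717 = 754173.60, rounded up to 754174; 754,174 required, 754,308 in favor — approved.
Series C: 3/5 of 2195805 = 1317483; 1,317,483 required, 1,316,756 in favor — not approved.
Series D: 4/5 of 18343724 = 14674979.20, rounded up to 14674980; 14,674,980 required, 14,674,980 in favor — approved.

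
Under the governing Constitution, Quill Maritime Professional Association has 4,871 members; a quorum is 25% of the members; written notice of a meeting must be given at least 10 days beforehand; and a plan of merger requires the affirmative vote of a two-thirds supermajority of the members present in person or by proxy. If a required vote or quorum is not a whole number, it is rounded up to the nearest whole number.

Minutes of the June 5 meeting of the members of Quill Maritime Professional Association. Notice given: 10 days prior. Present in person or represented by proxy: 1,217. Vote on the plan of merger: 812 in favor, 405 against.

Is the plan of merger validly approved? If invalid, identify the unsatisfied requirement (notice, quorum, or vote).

Invalid — quorum requirement not satisfied.

Notice: 10 days given; 10 required. Satisfied.
Quorum: 25% of 4,871 = 1,217.75, rounded up to 1,218; 1,217 present. Not satisfied.
Vote: requires two-thirds of those present (1,217); 2/3 of 1217 = 811.33, rounded up to 812, so 812 needed; 812 in favor. Satisfied.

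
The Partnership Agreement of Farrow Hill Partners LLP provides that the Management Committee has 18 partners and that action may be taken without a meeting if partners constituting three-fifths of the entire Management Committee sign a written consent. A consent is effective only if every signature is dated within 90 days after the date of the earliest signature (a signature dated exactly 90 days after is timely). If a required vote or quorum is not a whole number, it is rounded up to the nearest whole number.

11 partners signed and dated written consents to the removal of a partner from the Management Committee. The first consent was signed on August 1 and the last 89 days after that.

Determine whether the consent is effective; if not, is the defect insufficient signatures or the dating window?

Signatures required: three-fifths of 18 — 3/5 of 18 = 10.80, rounded up to 11, so 11 needed; 11 signed. Sufficient.
Dating window: the latest signature is 89 days after the earliest; the limit is 90 days. Within the window.

Effective — both the signature and dating-window requirements are satisfied.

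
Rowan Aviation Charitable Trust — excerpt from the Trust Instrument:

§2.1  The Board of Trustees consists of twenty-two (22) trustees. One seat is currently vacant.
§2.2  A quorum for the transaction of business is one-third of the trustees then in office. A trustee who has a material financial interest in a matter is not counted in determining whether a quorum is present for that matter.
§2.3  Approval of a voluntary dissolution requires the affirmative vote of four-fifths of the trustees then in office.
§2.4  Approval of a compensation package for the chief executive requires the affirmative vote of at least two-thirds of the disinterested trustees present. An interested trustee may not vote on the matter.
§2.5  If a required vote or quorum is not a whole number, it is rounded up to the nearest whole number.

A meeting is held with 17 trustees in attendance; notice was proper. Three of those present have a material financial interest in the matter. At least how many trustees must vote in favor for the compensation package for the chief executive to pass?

The compensation package for the chief executive requires two-thirds of the disinterested trustees present (17 − 3 = 14).
2/3 of 14 = 9.33, rounded up to 10.

10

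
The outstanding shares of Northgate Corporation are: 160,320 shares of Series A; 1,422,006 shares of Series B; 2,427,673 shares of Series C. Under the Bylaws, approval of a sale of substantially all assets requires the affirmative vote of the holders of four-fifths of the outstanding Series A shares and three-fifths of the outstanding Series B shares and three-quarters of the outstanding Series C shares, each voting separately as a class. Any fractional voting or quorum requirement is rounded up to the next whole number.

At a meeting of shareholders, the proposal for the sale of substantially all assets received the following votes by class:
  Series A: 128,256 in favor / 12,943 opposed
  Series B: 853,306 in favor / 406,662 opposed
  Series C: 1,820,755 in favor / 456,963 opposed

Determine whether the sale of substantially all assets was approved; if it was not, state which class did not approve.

Approved — every class gave the required vote.

Series A: 4/5 of 160320 = 128256; 128,256 required, 128,256 in favor — approved.
Series B: 3/5 of 1422006 = 853203.60, rounded up to 853204; 853,204 required, 853,306 in favor — approved.
Series C: 3/4 of 2427673 = 1820754.75, rounded up to 1820755; 1,820,755 required, 1,820,755 in favor — approved.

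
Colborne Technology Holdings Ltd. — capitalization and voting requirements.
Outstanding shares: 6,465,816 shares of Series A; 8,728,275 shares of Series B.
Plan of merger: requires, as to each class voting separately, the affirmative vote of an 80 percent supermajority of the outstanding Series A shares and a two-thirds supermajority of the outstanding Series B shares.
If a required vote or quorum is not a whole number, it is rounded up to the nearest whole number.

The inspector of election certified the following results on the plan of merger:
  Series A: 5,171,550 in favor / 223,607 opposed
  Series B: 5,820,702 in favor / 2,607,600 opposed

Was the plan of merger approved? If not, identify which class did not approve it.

Not approved — the Series A shares did not give the required vote.

Series A: 4/5 of 6465816 = 5172652.80, rounded up to 5172653; 5,172,653 required, 5,171,550 in favor — not approved.
Series B: 2/3 of 8728275 = 5818850; 5,818,850 required, 5,820,702 in favor — approved.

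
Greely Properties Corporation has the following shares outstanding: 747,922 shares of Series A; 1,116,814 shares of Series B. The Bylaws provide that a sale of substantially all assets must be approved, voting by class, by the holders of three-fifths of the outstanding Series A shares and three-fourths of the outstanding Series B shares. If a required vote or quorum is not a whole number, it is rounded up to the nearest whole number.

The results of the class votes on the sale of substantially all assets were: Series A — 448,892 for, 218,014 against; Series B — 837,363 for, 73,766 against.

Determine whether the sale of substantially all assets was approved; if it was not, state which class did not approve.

Series A: 3/5 of 747922 = 448753.20, rounded up to 448754; 448,754 required, 448,892 in favor — approved.
Series B: 3/4 of 1116814 = 837610.50, rounded up to 837611; 837,611 required, 837,363 in favor — not approved.

Not approved — the Series B shares did not give the required vote.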